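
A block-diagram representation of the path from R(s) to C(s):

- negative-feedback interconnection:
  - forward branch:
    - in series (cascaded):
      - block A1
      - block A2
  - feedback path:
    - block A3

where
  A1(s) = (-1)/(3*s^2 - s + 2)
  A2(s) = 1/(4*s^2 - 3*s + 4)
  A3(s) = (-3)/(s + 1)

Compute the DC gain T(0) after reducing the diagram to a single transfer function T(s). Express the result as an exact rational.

First reduce the diagram to T(s).

Step 1 - reduce the series chain A1, A2 = (-1)/(12*s^4 - 13*s^3 + 23*s^2 - 10*s + 8)
Step 2 - collapse the loop ((A1*A2) forward, A3 return) = (-s - 1)/(12*s^5 - s^4 + 10*s^3 + 13*s^2 - 2*s + 11)
The step-2 result is T(s). Setting s = 0: T(0) = -1/11.

Answer: -1/11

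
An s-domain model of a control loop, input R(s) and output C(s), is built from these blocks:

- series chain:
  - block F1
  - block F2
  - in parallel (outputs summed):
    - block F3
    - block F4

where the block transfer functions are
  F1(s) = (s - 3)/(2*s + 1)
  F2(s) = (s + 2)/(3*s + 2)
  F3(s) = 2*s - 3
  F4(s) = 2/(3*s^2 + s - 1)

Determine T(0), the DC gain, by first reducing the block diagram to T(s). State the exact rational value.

Answer: 15

Working:
Step 1 - combine F3, F4 in parallel: (6*s^3 - 7*s^2 - 5*s + 5)/(3*s^2 + s - 1)
Step 2 - cascade F1, F2, (F3+F4): (6*s^5 - 13*s^4 - 34*s^3 + 52*s^2 + 25*s - 30)/(18*s^4 + 27*s^3 + 7*s^2 - 5*s - 2)
Step 2 gives the overall T(s). Then T(0) = -30/(-2) = 15.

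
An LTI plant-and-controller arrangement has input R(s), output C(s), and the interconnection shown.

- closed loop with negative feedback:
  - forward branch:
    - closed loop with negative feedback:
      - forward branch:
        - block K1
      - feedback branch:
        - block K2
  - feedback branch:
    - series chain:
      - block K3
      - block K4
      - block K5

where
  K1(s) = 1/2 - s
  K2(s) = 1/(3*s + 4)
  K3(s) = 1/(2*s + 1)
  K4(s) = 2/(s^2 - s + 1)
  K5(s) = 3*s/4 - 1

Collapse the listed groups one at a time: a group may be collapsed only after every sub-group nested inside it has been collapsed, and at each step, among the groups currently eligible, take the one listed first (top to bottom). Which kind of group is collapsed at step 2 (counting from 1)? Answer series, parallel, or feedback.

Reducing step by step:

1. collapse the loop (K1 forward, K2 return)
2. cascade K3, K4, K5
3. feedback reduction of [K1/(1+K1*K2)], (K3*K4*K5)
The group at step 2 is a series group.

Answer: series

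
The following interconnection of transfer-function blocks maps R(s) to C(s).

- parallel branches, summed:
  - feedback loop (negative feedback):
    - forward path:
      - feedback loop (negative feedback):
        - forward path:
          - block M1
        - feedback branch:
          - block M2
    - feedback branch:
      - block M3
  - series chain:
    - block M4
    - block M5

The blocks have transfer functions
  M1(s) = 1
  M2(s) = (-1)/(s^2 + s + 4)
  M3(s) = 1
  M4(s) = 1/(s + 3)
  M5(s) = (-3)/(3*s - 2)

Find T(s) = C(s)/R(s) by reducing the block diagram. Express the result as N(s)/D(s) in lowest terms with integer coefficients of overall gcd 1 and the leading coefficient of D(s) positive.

The answer is (3*s^4 + 10*s^3 + 7*s^2 + 16*s - 45)/(6*s^4 + 20*s^3 + 23*s^2 + 37*s - 42).

Reasoning:
[1] reduce the feedback loop with forward M1 and return M2; result (s^2 + s + 4)/(s^2 + s + 3)
[2] close the feedback loop around [M1/(1+M1*M2)], M3; result (s^2 + s + 4)/(2*s^2 + 2*s + 7)
[3] reduce the series chain M4, M5; result (-3)/(3*s^2 + 7*s - 6)
[4] reduce the parallel group [[M1/(1+M1*M2)]/(1+[M1/(1+M1*M2)]*M3)], (M4*M5), giving the overall T(s)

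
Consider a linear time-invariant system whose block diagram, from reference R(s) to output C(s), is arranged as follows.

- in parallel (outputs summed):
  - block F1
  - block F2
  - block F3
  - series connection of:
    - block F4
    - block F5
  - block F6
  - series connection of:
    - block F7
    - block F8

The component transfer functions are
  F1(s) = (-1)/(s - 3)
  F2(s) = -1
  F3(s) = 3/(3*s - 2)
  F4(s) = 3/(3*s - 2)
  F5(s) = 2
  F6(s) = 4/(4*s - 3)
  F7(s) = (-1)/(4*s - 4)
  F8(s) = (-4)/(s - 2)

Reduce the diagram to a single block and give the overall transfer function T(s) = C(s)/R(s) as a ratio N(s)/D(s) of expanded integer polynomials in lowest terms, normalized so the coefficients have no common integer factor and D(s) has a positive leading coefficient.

1. reduce the series chain F4, F5; result 6/(3*s - 2)
2. combine F7, F8 in series; result 1/(s^2 - 3*s + 2)
3. sum the parallel branches F1, F2, F3, (F4*F5), F6, (F7*F8), giving the overall T(s)

Hence the answer: (-12*s^5 + 125*s^4 - 498*s^3 + 899*s^2 - 732*s + 216)/(12*s^5 - 89*s^4 + 240*s^3 - 295*s^2 + 168*s - 36)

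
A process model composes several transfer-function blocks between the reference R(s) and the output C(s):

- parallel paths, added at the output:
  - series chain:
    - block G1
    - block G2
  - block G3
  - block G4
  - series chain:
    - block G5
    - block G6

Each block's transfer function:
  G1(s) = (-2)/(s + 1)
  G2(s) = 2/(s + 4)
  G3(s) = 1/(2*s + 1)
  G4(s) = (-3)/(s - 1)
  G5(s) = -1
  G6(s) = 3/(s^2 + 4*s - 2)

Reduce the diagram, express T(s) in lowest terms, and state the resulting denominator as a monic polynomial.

Step 1. cascade G1, G2 = (-4)/(s^2 + 5*s + 4)
Step 2. multiply G5, G6 (series) = (-3)/(s^2 + 4*s - 2)
Step 3. reduce the parallel group (G1*G2), G3, G4, (G5*G6) = (-5*s^5 - 63*s^4 - 201*s^3 - 88*s^2 + 51*s + 36)/(2*s^6 + 17*s^5 + 34*s^4 - 19*s^3 - 44*s^2 + 2*s + 8)
Step 3 gives the fully reduced T(s), with no common factor left to cancel. The denominator's leading coefficient is 2, so divide each of its coefficients by 2 to get the monic form.

Hence the answer: s^6 + 17*s^5/2 + 17*s^4 - 19*s^3/2 - 22*s^2 + s + 4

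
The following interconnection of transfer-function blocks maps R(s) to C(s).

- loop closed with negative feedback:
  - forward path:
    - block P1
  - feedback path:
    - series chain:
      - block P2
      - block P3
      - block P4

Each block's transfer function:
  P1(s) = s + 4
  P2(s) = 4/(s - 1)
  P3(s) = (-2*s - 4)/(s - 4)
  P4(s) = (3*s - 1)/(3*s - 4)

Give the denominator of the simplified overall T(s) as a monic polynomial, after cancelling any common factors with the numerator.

Answer: s^3 + 155*s^2/21 + 16*s/3 - 16/7

Working:
Step 1: combine P2, P3, P4 in series gives (-24*s^2 - 40*s + 16)/(3*s^3 - 19*s^2 + 32*s - 16)
Step 2: collapse the loop (P1 forward, (P2*P3*P4) return) gives (-3*s^4 + 7*s^3 + 44*s^2 - 112*s + 64)/(21*s^3 + 155*s^2 + 112*s - 48)
T(s) is the step-2 result (common factors already cancelled). Leading coefficient of the denominator: 21. Divide through by 21 for the monic polynomial.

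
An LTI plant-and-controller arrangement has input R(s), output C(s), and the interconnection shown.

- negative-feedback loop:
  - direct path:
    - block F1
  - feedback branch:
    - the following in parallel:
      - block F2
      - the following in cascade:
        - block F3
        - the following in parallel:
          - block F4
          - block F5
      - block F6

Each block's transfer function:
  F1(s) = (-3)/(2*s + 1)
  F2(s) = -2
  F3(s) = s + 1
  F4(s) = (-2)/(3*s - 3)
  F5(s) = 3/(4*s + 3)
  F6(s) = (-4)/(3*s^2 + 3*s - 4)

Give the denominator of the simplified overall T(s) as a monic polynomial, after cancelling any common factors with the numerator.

Answer: s^5 + 33*s^4/8 + 23*s^3/12 - 67*s^2/24 - 17*s/12 - 1/2

Working:
Step 1 - combine F4, F5 in parallel -> (s - 15)/(12*s^2 - 3*s - 9)
Step 2 - multiply F3, (F4+F5) (series) -> (s^2 - 14*s - 15)/(12*s^2 - 3*s - 9)
Step 3 - reduce the parallel group F2, (F3*(F4+F5)), F6 -> (-69*s^4 - 93*s^3 + 29*s^2 + 53*s + 24)/(36*s^4 + 27*s^3 - 84*s^2 - 15*s + 36)
Step 4 - close the feedback loop around F1, (F2+(F3*(F4+F5))+F6) -> (-36*s^4 - 27*s^3 + 84*s^2 + 15*s - 36)/(24*s^5 + 99*s^4 + 46*s^3 - 67*s^2 - 34*s - 12)
That last expression is T(s), already simplified. Scaling its denominator by 1/24 (the reciprocal of the leading coefficient) yields the monic denominator.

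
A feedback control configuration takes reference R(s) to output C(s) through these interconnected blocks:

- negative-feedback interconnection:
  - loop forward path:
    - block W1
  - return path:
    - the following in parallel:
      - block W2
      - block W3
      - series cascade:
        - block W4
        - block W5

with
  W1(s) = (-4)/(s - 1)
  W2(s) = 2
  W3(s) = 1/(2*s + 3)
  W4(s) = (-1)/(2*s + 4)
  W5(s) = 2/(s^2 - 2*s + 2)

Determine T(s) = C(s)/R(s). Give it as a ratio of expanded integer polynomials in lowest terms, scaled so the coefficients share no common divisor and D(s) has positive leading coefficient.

Reducing step by step:

[1] combine W4, W5 in series -> (-1)/(s^3 - 2*s + 4)
[2] sum the parallel branches W2, W3, (W4*W5) -> (4*s^4 + 7*s^3 - 8*s^2 + 25)/(2*s^4 + 3*s^3 - 4*s^2 + 2*s + 12)
[3] apply the feedback formula to W1, (W2+W3+(W4*W5)): this yields T(s), and no further normalization is needed

Answer: (-8*s^4 - 12*s^3 + 16*s^2 - 8*s - 48)/(2*s^5 - 15*s^4 - 35*s^3 + 38*s^2 + 10*s - 112)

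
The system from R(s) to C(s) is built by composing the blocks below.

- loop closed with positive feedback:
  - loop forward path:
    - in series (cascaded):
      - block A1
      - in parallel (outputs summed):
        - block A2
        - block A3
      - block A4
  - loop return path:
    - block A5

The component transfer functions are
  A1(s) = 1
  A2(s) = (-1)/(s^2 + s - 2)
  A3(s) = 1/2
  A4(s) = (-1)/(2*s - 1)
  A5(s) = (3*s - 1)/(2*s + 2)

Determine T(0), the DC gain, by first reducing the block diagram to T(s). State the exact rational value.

1. reduce the parallel group A2, A3, giving (s^2 + s - 4)/(2*s^2 + 2*s - 4)
2. multiply A1, (A2+A3), A4 (series), giving (-s^2 - s + 4)/(4*s^3 + 2*s^2 - 10*s + 4)
3. reduce the feedback loop with forward (A1*(A2+A3)*A4) and return A5, giving (-2*s^3 - 4*s^2 + 6*s + 8)/(8*s^4 + 15*s^3 - 14*s^2 - 25*s + 12)
That last expression is T(s); at s = 0 only the constant terms survive, so T(0) = 8/12 = 2/3.

Therefore the answer is 2/3.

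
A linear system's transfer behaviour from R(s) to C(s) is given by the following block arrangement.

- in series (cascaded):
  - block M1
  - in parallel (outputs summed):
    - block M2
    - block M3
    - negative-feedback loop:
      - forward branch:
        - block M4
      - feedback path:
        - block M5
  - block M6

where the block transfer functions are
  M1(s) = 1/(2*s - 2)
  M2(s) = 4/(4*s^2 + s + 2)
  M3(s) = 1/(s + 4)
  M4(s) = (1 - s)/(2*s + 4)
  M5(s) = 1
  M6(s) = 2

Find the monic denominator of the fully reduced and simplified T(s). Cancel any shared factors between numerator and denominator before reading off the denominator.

Reducing step by step:

Step 1. feedback reduction of M4, M5, giving (1 - s)/(s + 5)
Step 2. add M2, M3, [M4/(1+M4*M5)] (parallel), giving (-4*s^4 - 9*s^3 + 36*s^2 + 41*s + 98)/(4*s^4 + 37*s^3 + 91*s^2 + 38*s + 40)
Step 3. combine M1, (M2+M3+[M4/(1+M4*M5)]), M6 in series, giving (-4*s^4 - 9*s^3 + 36*s^2 + 41*s + 98)/(4*s^5 + 33*s^4 + 54*s^3 - 53*s^2 + 2*s - 40)
The result of step 3 is T(s) in lowest terms. Its denominator has leading coefficient 4; dividing the denominator through by 4 makes it monic.

Answer: s^5 + 33*s^4/4 + 27*s^3/2 - 53*s^2/4 + s/2 - 10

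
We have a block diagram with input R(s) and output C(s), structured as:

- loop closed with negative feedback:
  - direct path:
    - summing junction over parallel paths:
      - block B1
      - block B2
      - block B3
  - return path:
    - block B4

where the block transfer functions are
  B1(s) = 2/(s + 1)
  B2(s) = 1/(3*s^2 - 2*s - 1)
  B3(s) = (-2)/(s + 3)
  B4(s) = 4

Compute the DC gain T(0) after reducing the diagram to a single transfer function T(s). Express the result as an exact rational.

(1) combine B1, B2, B3 in parallel: (13*s^2 - 4*s - 1)/(3*s^4 + 10*s^3 - 10*s - 3)
(2) apply the feedback formula to (B1+B2+B3), B4: (13*s^2 - 4*s - 1)/(3*s^4 + 10*s^3 + 52*s^2 - 26*s - 7)
That last expression is T(s); at s = 0 only the constant terms survive, so T(0) = -1/(-7) = 1/7.

Therefore the answer is 1/7.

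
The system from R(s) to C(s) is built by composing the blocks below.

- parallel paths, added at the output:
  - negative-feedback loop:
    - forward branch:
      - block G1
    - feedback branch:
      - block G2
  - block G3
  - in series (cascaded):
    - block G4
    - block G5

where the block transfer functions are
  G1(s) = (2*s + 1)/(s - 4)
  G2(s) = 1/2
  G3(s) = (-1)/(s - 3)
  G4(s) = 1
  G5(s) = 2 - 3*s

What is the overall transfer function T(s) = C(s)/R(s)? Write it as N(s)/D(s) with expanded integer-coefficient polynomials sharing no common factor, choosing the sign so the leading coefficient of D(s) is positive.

Step 1 - feedback reduction of G1, G2 gives (4*s + 2)/(4*s - 7)
Step 2 - series reduction of G4, G5 gives 2 - 3*s
Step 3 - combine [G1/(1+G1*G2)], G3, (G4*G5) in parallel: this yields T(s), and no further normalization is needed

Answer: (-12*s^3 + 69*s^2 - 115*s + 43)/(4*s^2 - 19*s + 21)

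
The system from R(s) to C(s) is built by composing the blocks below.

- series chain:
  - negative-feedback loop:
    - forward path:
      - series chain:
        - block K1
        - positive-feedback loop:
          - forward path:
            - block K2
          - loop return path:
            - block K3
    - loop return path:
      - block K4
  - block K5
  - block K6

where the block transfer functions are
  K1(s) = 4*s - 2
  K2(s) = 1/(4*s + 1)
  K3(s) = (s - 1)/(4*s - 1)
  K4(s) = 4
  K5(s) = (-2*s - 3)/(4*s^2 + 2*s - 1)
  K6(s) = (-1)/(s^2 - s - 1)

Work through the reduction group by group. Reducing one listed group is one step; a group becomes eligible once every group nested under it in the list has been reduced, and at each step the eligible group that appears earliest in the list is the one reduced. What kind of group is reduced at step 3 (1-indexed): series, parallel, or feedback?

Step 1: reduce the feedback loop with forward K2 and return K3
Step 2: multiply K1, [K2/(1-K2*K3)] (series)
Step 3: feedback reduction of (K1*[K2/(1-K2*K3)]), K4
Step 4: combine [(K1*[K2/(1-K2*K3)])/(1+(K1*[K2/(1-K2*K3)])*K4)], K5, K6 in series
So the answer for step 3 is feedback.

Final answer: feedback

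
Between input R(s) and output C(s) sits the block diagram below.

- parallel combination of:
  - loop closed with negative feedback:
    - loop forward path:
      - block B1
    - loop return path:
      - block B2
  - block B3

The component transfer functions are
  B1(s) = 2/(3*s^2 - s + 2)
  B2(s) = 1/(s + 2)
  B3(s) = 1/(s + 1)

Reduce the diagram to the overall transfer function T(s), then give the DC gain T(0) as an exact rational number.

1. feedback reduction of B1, B2, giving (2*s + 4)/(3*s^3 + 5*s^2 + 6)
2. sum the parallel branches [B1/(1+B1*B2)], B3, giving (3*s^3 + 7*s^2 + 6*s + 10)/(3*s^4 + 8*s^3 + 5*s^2 + 6*s + 6)
That last expression is T(s); at s = 0 only the constant terms survive, so T(0) = 10/6 = 5/3.

Therefore the answer is 5/3.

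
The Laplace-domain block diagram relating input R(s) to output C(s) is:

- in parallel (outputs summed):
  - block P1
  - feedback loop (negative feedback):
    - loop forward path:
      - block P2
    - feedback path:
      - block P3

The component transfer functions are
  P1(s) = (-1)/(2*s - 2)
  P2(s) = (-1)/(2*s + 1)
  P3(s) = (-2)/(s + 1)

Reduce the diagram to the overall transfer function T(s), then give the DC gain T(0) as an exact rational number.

Answer: 1/6

Working:
Step 1: collapse the loop (P2 forward, P3 return); result (-s - 1)/(2*s^2 + 3*s + 3)
Step 2: reduce the parallel group P1, [P2/(1+P2*P3)]; result (-4*s^2 - 3*s - 1)/(4*s^3 + 2*s^2 - 6)
Step 2 gives the overall T(s). Then T(0) = -1/(-6) = 1/6.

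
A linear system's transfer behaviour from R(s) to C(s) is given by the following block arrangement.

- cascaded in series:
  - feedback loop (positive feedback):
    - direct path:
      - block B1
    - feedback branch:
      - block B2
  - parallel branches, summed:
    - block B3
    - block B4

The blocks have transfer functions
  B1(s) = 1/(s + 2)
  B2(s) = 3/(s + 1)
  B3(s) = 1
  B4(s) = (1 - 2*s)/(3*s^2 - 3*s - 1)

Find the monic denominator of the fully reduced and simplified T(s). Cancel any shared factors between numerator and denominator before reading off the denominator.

(1) apply the feedback formula to B1, B2 -> (s + 1)/(s^2 + 3*s - 1)
(2) reduce the parallel group B3, B4 -> (3*s^2 - 5*s)/(3*s^2 - 3*s - 1)
(3) cascade [B1/(1-B1*B2)], (B3+B4) -> (3*s^3 - 2*s^2 - 5*s)/(3*s^4 + 6*s^3 - 13*s^2 + 1)
No further cancellation is possible in the step-3 result, so that is T(s). Its denominator becomes monic after dividing by the leading coefficient 3.

Answer: s^4 + 2*s^3 - 13*s^2/3 + 1/3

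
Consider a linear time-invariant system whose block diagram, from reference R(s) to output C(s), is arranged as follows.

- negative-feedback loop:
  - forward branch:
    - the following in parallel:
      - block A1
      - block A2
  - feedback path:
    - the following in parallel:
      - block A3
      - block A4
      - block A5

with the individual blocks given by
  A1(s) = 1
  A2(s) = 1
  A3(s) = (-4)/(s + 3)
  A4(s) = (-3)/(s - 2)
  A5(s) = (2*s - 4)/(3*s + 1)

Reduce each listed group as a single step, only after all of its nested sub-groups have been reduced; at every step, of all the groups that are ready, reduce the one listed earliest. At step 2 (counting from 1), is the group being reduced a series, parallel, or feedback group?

The answer is parallel.

Reasoning:
Step 1 - add A1, A2 (parallel)
Step 2 - combine A3, A4, A5 in parallel
Step 3 - feedback reduction of (A1+A2), (A3+A4+A5)
Step 2 collapses a parallel group.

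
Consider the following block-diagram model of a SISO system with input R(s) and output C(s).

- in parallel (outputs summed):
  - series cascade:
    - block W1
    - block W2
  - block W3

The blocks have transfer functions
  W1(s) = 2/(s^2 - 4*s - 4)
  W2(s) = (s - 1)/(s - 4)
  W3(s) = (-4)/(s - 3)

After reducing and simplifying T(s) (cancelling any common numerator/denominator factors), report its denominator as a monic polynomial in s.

1. combine W1, W2 in series gives (2*s - 2)/(s^3 - 8*s^2 + 12*s + 16)
2. combine (W1*W2), W3 in parallel gives (-4*s^3 + 34*s^2 - 56*s - 58)/(s^4 - 11*s^3 + 36*s^2 - 20*s - 48)
That last expression is T(s), already simplified, and its denominator is already monic.

Answer: s^4 - 11*s^3 + 36*s^2 - 20*s - 48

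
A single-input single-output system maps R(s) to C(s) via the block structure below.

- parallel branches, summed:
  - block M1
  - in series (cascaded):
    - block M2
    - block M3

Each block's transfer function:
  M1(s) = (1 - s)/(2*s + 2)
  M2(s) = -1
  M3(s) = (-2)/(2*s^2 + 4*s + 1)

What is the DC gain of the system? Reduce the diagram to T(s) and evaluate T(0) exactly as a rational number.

Answer: 5/2

Working:
(1) combine M2, M3 in series; result 2/(2*s^2 + 4*s + 1)
(2) add M1, (M2*M3) (parallel); result (-2*s^3 - 2*s^2 + 7*s + 5)/(4*s^3 + 12*s^2 + 10*s + 2)
DC gain: substitute s = 0 into T(s) from step 2: T(0) = 5/2.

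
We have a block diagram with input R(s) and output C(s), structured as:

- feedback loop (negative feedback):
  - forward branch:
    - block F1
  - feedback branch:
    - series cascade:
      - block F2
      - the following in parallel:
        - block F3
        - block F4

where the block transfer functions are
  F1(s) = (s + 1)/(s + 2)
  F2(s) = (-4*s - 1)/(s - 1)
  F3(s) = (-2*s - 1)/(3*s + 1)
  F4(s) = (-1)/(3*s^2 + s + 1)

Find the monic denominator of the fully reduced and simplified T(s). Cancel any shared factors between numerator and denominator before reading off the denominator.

1. reduce the parallel group F3, F4; result (-6*s^3 - 5*s^2 - 6*s - 2)/(9*s^3 + 6*s^2 + 4*s + 1)
2. multiply F2, (F3+F4) (series); result (24*s^4 + 26*s^3 + 29*s^2 + 14*s + 2)/(9*s^4 - 3*s^3 - 2*s^2 - 3*s - 1)
3. apply the feedback formula to F1, (F2*(F3+F4)); result (9*s^5 + 6*s^4 - 5*s^3 - 5*s^2 - 4*s - 1)/(33*s^5 + 65*s^4 + 47*s^3 + 36*s^2 + 9*s)
That last expression is T(s), already simplified. Scaling its denominator by 1/33 (the reciprocal of the leading coefficient) yields the monic denominator.

Therefore the answer is s^5 + 65*s^4/33 + 47*s^3/33 + 12*s^2/11 + 3*s/11.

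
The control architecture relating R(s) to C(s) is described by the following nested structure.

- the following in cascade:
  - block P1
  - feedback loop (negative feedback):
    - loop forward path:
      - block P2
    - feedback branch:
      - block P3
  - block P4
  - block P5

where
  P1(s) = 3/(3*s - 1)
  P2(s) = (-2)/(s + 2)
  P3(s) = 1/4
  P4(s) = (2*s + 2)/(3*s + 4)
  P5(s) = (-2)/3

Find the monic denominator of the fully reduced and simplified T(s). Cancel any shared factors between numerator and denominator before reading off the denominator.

Step 1. reduce the feedback loop with forward P2 and return P3 = (-4)/(2*s + 3)
Step 2. combine P1, [P2/(1+P2*P3)], P4, P5 in series = (16*s + 16)/(18*s^3 + 45*s^2 + 19*s - 12)
That last expression is T(s), already simplified. Scaling its denominator by 1/18 (the reciprocal of the leading coefficient) yields the monic denominator.

Final answer: s^3 + 5*s^2/2 + 19*s/18 - 2/3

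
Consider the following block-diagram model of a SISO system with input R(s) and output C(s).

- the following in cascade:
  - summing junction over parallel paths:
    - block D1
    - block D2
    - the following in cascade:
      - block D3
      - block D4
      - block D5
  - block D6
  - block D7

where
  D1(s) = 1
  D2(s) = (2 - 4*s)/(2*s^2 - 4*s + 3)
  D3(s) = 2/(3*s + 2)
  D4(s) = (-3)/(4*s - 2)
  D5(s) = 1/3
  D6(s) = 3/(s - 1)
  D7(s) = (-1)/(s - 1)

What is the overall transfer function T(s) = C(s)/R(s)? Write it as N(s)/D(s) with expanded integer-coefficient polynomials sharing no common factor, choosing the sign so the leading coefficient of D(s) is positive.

Step 1. combine D3, D4, D5 in series, giving (-1)/(6*s^2 + s - 2)
Step 2. combine D1, D2, (D3*D4*D5) in parallel, giving (12*s^4 - 46*s^3 + 16*s^2 + 25*s - 13)/(12*s^4 - 22*s^3 + 10*s^2 + 11*s - 6)
Step 3. multiply (D1+D2+(D3*D4*D5)), D6, D7 (series), which is the overall transfer function T(s) = C(s)/R(s) in lowest terms

Answer: (-36*s^4 + 138*s^3 - 48*s^2 - 75*s + 39)/(12*s^6 - 46*s^5 + 66*s^4 - 31*s^3 - 18*s^2 + 23*s - 6)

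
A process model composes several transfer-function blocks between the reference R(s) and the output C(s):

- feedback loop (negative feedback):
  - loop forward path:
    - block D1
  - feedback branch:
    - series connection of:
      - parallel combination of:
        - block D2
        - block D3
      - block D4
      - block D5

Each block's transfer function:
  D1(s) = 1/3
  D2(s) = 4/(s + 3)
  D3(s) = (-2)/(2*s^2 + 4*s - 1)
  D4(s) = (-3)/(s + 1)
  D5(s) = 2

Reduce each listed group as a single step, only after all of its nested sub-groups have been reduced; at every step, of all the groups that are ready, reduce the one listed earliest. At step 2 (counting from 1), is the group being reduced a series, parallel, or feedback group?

(1) parallel reduction of D2, D3
(2) reduce the series chain (D2+D3), D4, D5
(3) reduce the feedback loop with forward D1 and return ((D2+D3)*D4*D5)
The group at step 2 is a series group.

Therefore the answer is series.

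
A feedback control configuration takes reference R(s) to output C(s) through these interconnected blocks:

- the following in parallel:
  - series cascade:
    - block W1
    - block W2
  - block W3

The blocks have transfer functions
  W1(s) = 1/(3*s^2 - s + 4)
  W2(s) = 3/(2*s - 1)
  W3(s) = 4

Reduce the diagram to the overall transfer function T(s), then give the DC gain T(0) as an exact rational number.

The answer is 13/4.

Reasoning:
Step 1. multiply W1, W2 (series): 3/(6*s^3 - 5*s^2 + 9*s - 4)
Step 2. parallel reduction of (W1*W2), W3: (24*s^3 - 20*s^2 + 36*s - 13)/(6*s^3 - 5*s^2 + 9*s - 4)
That last expression is T(s); at s = 0 only the constant terms survive, so T(0) = -13/(-4) = 13/4.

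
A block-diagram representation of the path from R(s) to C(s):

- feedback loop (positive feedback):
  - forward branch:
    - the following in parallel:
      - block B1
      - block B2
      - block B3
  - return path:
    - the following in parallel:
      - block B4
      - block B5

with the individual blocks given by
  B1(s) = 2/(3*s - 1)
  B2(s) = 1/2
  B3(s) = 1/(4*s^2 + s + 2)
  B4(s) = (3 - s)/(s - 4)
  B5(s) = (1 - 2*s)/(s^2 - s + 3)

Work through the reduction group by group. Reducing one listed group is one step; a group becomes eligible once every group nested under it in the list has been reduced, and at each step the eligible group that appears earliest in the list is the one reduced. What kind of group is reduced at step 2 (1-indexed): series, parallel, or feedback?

[1] combine B1, B2, B3 in parallel
[2] parallel reduction of B4, B5
[3] apply the feedback formula to (B1+B2+B3), (B4+B5)
At step 2 the group reduced is parallel.

Hence the answer: parallel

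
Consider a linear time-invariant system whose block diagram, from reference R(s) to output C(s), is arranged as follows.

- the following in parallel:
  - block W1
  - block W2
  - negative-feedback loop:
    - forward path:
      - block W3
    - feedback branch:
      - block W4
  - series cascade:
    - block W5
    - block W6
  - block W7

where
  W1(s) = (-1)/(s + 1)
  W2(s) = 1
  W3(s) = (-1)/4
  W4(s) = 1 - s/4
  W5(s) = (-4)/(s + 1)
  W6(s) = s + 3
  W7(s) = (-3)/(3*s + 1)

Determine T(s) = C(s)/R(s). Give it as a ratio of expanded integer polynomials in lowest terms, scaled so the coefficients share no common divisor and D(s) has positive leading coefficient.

Step 1: close the feedback loop around W3, W4 = (-4)/(s + 12)
Step 2: combine W5, W6 in series = (-4*s - 12)/(s + 1)
Step 3: add W1, W2, [W3/(1+W3*W4)], (W5*W6), W7 (parallel) - this is the overall T(s), already in the required normalized form

Final answer: (-9*s^3 - 162*s^2 - 535*s - 184)/(3*s^3 + 40*s^2 + 49*s + 12)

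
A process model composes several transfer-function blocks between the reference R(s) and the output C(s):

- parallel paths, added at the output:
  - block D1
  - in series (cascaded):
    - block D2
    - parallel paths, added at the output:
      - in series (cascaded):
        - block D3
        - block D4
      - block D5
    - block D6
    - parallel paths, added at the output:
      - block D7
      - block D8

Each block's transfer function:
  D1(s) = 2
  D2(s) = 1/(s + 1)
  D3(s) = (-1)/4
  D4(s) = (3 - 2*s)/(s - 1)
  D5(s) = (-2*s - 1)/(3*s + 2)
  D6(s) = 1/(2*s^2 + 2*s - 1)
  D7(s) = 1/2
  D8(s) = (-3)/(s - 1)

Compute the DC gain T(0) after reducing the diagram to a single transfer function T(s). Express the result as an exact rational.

1. series reduction of D3, D4, giving (2*s - 3)/(4*s - 4)
2. parallel reduction of (D3*D4), D5, giving (-2*s^2 - s - 2)/(12*s^2 - 4*s - 8)
3. parallel reduction of D7, D8, giving (s - 7)/(2*s - 2)
4. multiply D2, ((D3*D4)+D5), D6, (D7+D8) (series), giving (-2*s^3 + 13*s^2 + 5*s + 14)/(48*s^6 + 32*s^5 - 120*s^4 - 56*s^3 + 88*s^2 + 24*s - 16)
5. reduce the parallel group D1, (D2*((D3*D4)+D5)*D6*(D7+D8)), giving (96*s^6 + 64*s^5 - 240*s^4 - 114*s^3 + 189*s^2 + 53*s - 18)/(48*s^6 + 32*s^5 - 120*s^4 - 56*s^3 + 88*s^2 + 24*s - 16)
That last expression is T(s); at s = 0 only the constant terms survive, so T(0) = -18/(-16) = 9/8.

Answer: 9/8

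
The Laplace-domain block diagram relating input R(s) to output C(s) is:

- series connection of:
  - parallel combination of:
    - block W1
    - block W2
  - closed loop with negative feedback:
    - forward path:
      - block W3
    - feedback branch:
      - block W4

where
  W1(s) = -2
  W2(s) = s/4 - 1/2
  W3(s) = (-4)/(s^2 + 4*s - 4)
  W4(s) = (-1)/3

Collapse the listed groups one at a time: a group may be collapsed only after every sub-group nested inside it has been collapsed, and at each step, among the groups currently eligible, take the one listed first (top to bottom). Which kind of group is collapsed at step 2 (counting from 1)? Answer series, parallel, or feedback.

1. sum the parallel branches W1, W2
2. collapse the loop (W3 forward, W4 return)
3. combine (W1+W2), [W3/(1+W3*W4)] in series
So the answer for step 2 is feedback.

Therefore the answer is feedback.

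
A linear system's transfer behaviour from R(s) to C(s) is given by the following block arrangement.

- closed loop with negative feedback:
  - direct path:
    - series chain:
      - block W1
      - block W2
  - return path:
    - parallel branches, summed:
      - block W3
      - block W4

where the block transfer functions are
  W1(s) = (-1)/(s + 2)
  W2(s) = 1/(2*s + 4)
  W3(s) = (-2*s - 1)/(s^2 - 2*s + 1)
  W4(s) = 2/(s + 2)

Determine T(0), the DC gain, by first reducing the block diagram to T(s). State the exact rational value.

[1] combine W1, W2 in series -> (-1)/(2*s^2 + 8*s + 8)
[2] parallel reduction of W3, W4 -> (-9*s)/(s^3 - 3*s + 2)
[3] collapse the loop ((W1*W2) forward, (W3+W4) return) -> (-s^3 + 3*s - 2)/(2*s^5 + 8*s^4 + 2*s^3 - 20*s^2 + s + 16)
Step 3 gives the overall T(s). Then T(0) = -2/16 = -1/8.

Final answer: -1/8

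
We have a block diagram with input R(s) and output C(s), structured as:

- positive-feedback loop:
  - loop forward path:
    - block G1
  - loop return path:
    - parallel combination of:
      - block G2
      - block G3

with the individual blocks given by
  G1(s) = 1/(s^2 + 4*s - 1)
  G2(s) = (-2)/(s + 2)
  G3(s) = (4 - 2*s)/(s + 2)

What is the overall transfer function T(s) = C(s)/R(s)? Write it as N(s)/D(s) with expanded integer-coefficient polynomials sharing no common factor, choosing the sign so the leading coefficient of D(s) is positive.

Step 1: add G2, G3 (parallel); result (2 - 2*s)/(s + 2)
Step 2: apply the feedback formula to G1, (G2+G3); the result is T(s) itself (integer coefficients, no common factor, positive leading denominator coefficient)

Answer: (s + 2)/(s^3 + 6*s^2 + 9*s - 4)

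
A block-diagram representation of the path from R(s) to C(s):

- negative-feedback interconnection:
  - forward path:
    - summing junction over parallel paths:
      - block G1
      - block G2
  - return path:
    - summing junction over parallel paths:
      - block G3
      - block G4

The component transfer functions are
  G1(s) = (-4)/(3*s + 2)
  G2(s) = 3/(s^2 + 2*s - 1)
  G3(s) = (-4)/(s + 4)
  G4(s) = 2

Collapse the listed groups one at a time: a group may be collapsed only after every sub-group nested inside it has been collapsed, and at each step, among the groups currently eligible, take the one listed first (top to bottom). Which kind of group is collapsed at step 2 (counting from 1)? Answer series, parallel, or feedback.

Step 1. reduce the parallel group G1, G2
Step 2. add G3, G4 (parallel)
Step 3. reduce the feedback loop with forward (G1+G2) and return (G3+G4)
So the answer for step 2 is parallel.

Final answer: parallel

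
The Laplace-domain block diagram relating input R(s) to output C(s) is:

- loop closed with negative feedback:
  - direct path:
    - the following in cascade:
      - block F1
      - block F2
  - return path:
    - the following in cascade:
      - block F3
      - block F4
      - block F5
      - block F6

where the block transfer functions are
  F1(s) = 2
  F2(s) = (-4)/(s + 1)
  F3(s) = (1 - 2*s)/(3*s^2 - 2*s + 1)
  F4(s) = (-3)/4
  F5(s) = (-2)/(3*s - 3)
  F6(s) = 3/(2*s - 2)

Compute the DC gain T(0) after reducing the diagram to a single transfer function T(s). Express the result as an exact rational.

Answer: 8/5

Working:
(1) series reduction of F1, F2; result (-8)/(s + 1)
(2) combine F3, F4, F5, F6 in series; result (3 - 6*s)/(12*s^4 - 32*s^3 + 32*s^2 - 16*s + 4)
(3) apply the feedback formula to (F1*F2), (F3*F4*F5*F6); result (-24*s^4 + 64*s^3 - 64*s^2 + 32*s - 8)/(3*s^5 - 5*s^4 + 4*s^2 + 9*s - 5)
DC gain: substitute s = 0 into T(s) from step 3: T(0) = -8/(-5) = 8/5.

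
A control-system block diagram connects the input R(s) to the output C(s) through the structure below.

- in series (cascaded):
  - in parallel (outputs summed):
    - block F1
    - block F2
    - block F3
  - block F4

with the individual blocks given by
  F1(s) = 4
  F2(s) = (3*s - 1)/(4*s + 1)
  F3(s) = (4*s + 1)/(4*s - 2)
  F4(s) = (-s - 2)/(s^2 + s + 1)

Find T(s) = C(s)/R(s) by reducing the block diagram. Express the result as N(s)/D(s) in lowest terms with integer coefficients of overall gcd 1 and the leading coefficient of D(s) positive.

(1) sum the parallel branches F1, F2, F3 = (92*s^2 - 18*s - 5)/(16*s^2 - 4*s - 2)
(2) series reduction of (F1+F2+F3), F4: this yields T(s), and no further normalization is needed

Final answer: (-92*s^3 - 166*s^2 + 41*s + 10)/(16*s^4 + 12*s^3 + 10*s^2 - 6*s - 2)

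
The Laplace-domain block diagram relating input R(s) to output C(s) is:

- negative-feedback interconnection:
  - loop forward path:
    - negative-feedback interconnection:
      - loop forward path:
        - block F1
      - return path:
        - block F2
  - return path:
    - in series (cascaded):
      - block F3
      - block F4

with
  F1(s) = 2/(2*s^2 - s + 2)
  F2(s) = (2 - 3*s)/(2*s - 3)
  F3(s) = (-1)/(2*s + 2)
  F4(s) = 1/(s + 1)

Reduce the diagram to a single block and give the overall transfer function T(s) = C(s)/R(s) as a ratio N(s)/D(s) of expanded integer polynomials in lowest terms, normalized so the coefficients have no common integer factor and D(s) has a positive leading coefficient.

Reducing step by step:

(1) collapse the loop (F1 forward, F2 return) gives (4*s - 6)/(4*s^3 - 8*s^2 + s - 2)
(2) combine F3, F4 in series gives (-1)/(2*s^2 + 4*s + 2)
(3) apply the feedback formula to [F1/(1+F1*F2)], (F3*F4); the result is T(s) itself (integer coefficients, no common factor, positive leading denominator coefficient)

Answer: (4*s^3 + 2*s^2 - 8*s - 6)/(4*s^5 - 11*s^3 - 8*s^2 - 5*s + 1)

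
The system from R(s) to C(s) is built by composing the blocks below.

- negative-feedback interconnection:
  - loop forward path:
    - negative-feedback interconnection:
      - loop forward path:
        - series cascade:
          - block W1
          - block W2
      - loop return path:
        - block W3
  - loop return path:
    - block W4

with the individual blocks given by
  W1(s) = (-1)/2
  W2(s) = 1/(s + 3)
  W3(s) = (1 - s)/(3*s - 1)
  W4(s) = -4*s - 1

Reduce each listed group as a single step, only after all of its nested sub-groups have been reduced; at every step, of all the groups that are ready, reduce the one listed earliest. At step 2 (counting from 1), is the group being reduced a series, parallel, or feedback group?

(1) multiply W1, W2 (series)
(2) reduce the feedback loop with forward (W1*W2) and return W3
(3) reduce the feedback loop with forward [(W1*W2)/(1+(W1*W2)*W3)] and return W4
At step 2 the group reduced is feedback.

Hence the answer: feedback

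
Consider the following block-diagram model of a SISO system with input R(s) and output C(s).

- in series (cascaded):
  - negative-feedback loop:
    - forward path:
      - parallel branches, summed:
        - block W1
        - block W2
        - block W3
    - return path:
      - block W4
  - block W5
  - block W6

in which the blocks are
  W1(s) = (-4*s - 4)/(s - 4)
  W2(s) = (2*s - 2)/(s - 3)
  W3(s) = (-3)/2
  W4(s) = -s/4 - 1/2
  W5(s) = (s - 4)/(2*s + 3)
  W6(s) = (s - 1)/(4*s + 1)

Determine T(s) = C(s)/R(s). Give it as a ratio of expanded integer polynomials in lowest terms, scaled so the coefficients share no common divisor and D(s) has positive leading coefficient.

Step 1. combine W1, W2, W3 in parallel -> (-7*s^2 + 17*s + 4)/(2*s^2 - 14*s + 24)
Step 2. apply the feedback formula to (W1+W2+W3), W4 -> (-28*s^2 + 68*s + 16)/(7*s^3 + 5*s^2 - 94*s + 88)
Step 3. cascade [(W1+W2+W3)/(1+(W1+W2+W3)*W4)], W5, W6: this yields T(s), and no further normalization is needed

Answer: (-28*s^4 + 208*s^3 - 436*s^2 + 192*s + 64)/(56*s^5 + 138*s^4 - 661*s^3 - 597*s^2 + 950*s + 264)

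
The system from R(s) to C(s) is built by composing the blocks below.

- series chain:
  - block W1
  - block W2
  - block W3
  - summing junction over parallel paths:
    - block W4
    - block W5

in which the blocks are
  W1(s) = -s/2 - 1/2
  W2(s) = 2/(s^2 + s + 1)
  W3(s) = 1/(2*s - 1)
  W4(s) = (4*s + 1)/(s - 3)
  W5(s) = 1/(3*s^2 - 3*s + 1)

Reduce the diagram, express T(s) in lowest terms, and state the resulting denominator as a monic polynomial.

The answer is s^6 - 7*s^5/2 + 11*s^4/6 - 11*s^3/6 + 19*s^2/6 - 13*s/6 + 1/2.

Reasoning:
Step 1. combine W4, W5 in parallel -> (12*s^3 - 9*s^2 + 2*s - 2)/(3*s^3 - 12*s^2 + 10*s - 3)
Step 2. reduce the series chain W1, W2, W3, (W4+W5) -> (-12*s^4 - 3*s^3 + 7*s^2 + 2)/(6*s^6 - 21*s^5 + 11*s^4 - 11*s^3 + 19*s^2 - 13*s + 3)
That last expression is T(s), already simplified. Scaling its denominator by 1/6 (the reciprocal of the leading coefficient) yields the monic denominator.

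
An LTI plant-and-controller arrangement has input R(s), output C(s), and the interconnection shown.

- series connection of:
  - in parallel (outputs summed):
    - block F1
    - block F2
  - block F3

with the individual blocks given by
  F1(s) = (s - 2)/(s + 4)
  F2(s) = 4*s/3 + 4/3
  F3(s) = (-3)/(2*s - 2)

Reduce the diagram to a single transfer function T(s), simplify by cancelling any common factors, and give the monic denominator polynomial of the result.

1. parallel reduction of F1, F2 -> (4*s^2 + 23*s + 10)/(3*s + 12)
2. multiply (F1+F2), F3 (series) -> (-4*s^2 - 23*s - 10)/(2*s^2 + 6*s - 8)
T(s) is the step-2 result (common factors already cancelled). Leading coefficient of the denominator: 2. Divide through by 2 for the monic polynomial.

Hence the answer: s^2 + 3*s - 4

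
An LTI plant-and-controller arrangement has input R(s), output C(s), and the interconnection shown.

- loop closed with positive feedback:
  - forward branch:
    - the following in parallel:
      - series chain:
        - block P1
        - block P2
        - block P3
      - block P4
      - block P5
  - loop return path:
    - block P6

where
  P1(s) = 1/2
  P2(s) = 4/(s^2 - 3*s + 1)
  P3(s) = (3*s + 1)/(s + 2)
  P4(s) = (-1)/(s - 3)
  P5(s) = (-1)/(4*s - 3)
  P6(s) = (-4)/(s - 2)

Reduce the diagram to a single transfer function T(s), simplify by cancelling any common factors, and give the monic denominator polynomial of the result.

Answer: s^6 - 27*s^5/4 + 11*s^4/2 + 103*s^3/2 - 475*s^2/4 + 26*s + 21

Working:
Step 1. multiply P1, P2, P3 (series): (6*s + 2)/(s^3 - s^2 - 5*s + 2)
Step 2. combine (P1*P2*P3), P4, P5 in parallel: (-5*s^4 + 35*s^3 - 63*s^2 - 16*s + 30)/(4*s^5 - 19*s^4 + 4*s^3 + 74*s^2 - 75*s + 18)
Step 3. feedback reduction of ((P1*P2*P3)+P4+P5), P6: (-5*s^5 + 45*s^4 - 133*s^3 + 110*s^2 + 62*s - 60)/(4*s^6 - 27*s^5 + 22*s^4 + 206*s^3 - 475*s^2 + 104*s + 84)
The result of step 3 is T(s) in lowest terms. Its denominator has leading coefficient 4; dividing the denominator through by 4 makes it monic.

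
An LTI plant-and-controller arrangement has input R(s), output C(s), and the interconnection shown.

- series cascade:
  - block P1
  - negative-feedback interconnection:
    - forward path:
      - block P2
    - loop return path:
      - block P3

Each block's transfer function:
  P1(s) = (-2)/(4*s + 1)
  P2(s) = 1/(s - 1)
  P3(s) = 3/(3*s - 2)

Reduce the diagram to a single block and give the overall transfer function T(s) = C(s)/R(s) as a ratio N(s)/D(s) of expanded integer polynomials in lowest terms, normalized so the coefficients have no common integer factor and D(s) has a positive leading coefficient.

Step 1 - close the feedback loop around P2, P3 = (3*s - 2)/(3*s^2 - 5*s + 5)
Step 2 - multiply P1, [P2/(1+P2*P3)] (series): this yields T(s), and no further normalization is needed

Hence the answer: (4 - 6*s)/(12*s^3 - 17*s^2 + 15*s + 5)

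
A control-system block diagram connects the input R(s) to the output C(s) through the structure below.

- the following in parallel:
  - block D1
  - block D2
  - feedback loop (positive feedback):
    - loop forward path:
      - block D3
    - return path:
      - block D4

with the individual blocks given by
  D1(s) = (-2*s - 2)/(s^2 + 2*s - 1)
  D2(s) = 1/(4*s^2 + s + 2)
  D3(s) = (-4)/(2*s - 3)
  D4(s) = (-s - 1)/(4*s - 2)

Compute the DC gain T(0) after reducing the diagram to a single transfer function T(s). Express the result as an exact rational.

(1) apply the feedback formula to D3, D4 gives (4 - 8*s)/(4*s^2 - 10*s + 1)
(2) add D1, D2, [D3/(1-D3*D4)] (parallel) gives (-64*s^5 - 12*s^4 + 102*s^3 - 13*s^2 + 74*s - 13)/(16*s^6 - 4*s^5 - 86*s^4 + 21*s^3 - 38*s^2 + 23*s - 2)
Evaluating the step-2 result (the overall T(s)) at s = 0 gives T(0) = -13/(-2) = 13/2.

Hence the answer: 13/2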